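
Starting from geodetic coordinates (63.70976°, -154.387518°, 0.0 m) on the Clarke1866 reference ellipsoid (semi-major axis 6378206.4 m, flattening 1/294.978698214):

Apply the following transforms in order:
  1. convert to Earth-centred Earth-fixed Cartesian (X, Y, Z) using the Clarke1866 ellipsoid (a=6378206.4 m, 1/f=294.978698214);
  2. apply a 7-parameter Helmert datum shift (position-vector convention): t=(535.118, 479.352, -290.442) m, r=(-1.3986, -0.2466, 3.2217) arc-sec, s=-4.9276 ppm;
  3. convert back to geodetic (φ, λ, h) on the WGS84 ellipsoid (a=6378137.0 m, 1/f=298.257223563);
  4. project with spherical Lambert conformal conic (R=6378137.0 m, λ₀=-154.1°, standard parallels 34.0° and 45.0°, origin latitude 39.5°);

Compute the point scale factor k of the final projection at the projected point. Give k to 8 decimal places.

1.10823036

start: φ=63.709760°, λ=-154.387518°, h=0.000 m
→ ECEF (a=6378206.400, f=1/294.978698214): X=-2554392.3002, Y=-1224544.0212, Z=5695265.0625
→ Helmert 7p (PV): X=-2553832.2778, Y=-1224059.9154, Z=5694951.8058
→ geod (Bowring, a=6378137.000): φ=63.71256178°, λ=-154.39145197°, h=-718.9183 m
→ into lcc (λ₀=-154.1°): φ=63.71256178°, λ−λ₀=-0.29145197°
scale k = 1.10823036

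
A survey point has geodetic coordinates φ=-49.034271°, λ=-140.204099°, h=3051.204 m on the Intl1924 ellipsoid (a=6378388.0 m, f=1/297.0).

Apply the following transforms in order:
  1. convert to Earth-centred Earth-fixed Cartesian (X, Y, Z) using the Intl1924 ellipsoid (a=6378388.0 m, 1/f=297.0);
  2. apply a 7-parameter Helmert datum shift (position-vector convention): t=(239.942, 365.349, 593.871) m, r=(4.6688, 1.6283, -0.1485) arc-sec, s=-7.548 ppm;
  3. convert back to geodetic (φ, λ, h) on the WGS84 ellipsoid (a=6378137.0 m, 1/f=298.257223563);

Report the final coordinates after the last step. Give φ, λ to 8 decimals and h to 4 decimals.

φ=-49.03327982°, λ=-140.20734949°, h=2479.6860 m

start: φ=-49.034271°, λ=-140.204099°, h=3051.204 m
→ ECEF (a=6378388.000, f=1/297.0): X=-3220649.7618, Y=-2682953.8903, Z=-4795453.1948
→ Helmert 7p (PV): X=-3220425.2980, Y=-2682457.4276, Z=-4794858.4315
→ geod (Bowring, a=6378137.000): φ=-49.03327982°, λ=-140.20734949°, h=2479.6860 m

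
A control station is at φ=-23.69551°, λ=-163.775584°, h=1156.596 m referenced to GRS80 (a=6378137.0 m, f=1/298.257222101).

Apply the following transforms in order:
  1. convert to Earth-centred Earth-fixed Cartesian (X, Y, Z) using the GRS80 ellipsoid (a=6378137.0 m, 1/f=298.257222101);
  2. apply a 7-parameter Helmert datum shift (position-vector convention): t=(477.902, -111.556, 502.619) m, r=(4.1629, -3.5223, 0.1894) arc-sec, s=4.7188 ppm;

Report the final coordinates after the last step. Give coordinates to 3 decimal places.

X=-5611380.284 m, Y=-1633067.510 m, Z=-2547541.621 m

start: φ=-23.695510°, λ=-163.775584°, h=1156.596 m
→ ECEF (a=6378137.000, f=1/298.257222101): X=-5611876.7142, Y=-1632994.5180, Z=-2547903.4266
→ Helmert 7p (PV): X=-5611380.2843, Y=-1633067.5100, Z=-2547541.6205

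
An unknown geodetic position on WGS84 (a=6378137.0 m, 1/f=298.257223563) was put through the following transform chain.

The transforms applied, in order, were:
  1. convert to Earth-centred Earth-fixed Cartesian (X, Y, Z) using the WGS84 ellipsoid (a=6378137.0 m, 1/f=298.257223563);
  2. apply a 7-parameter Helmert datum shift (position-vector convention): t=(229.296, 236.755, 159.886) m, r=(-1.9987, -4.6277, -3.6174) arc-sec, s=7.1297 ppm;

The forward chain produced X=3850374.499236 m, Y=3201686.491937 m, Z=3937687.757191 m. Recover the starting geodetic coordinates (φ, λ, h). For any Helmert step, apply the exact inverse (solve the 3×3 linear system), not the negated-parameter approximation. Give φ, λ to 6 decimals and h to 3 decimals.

start: X=3850374.4992, Y=3201686.4919, Z=3937687.7572 m
→ Helmert⁻¹: X=3850149.9464, Y=3201456.2806, Z=3937444.4391
→ geod (Bowring, a=6378137.000): φ=38.36660100°, λ=39.74402100°, h=23.4580 m

φ=38.366601°, λ=39.744021°, h=23.458 m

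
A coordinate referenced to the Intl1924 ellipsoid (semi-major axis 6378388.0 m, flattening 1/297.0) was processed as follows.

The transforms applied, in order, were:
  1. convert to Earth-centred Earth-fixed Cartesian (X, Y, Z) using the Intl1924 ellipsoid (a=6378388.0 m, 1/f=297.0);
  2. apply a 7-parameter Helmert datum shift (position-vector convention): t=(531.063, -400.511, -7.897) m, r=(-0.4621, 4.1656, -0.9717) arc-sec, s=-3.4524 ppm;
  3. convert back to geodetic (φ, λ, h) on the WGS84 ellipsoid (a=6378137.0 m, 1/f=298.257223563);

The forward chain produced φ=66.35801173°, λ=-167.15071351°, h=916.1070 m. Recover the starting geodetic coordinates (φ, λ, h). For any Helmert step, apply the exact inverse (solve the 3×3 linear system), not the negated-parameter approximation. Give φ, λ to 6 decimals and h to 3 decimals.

φ=66.353970°, λ=-167.162100°, h=942.560 m

start: φ=66.358012°, λ=-167.150714°, h=916.107 m
→ ECEF (a=6378137.000, f=1/298.257223563): X=-2501105.4520, Y=-570500.1930, Z=5820910.4273
→ Helmert⁻¹: X=-2501760.0209, Y=-570126.4766, Z=5820886.6192
→ geod (Bowring, a=6378388.000): φ=66.35397000°, λ=-167.16210000°, h=942.5600 m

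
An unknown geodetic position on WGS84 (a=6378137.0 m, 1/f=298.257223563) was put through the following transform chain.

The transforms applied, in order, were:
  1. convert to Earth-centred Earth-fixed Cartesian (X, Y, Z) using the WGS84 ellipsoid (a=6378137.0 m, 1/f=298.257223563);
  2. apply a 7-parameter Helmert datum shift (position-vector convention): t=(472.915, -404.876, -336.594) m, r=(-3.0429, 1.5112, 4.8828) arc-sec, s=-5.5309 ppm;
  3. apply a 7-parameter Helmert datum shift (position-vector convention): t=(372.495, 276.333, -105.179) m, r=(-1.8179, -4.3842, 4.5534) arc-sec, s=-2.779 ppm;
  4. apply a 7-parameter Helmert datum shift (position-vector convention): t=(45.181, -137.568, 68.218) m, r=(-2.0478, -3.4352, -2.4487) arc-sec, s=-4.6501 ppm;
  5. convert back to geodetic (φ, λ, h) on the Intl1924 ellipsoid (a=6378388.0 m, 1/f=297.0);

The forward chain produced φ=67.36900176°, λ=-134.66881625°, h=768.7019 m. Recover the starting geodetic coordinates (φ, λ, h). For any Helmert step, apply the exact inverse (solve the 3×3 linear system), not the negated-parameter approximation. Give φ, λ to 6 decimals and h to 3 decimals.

φ=67.365958°, λ=-134.683667°, h=1537.227 m

start: φ=67.369002°, λ=-134.668816°, h=768.702 m
→ ECEF (a=6378388.000, f=1/297.0): X=-1730611.5245, Y=-1750734.7900, Z=5865215.2348
→ Helmert⁻¹: X=-1730546.2891, Y=-1750684.1366, Z=5865185.7307
→ Helmert⁻¹: X=-1730837.5794, Y=-1750978.8200, Z=5865328.5666
→ Helmert⁻¹: X=-1731404.4866, Y=-1750629.1722, Z=5865659.0921
→ geod (Bowring, a=6378137.000): φ=67.36595800°, λ=-134.68366700°, h=1537.2270 m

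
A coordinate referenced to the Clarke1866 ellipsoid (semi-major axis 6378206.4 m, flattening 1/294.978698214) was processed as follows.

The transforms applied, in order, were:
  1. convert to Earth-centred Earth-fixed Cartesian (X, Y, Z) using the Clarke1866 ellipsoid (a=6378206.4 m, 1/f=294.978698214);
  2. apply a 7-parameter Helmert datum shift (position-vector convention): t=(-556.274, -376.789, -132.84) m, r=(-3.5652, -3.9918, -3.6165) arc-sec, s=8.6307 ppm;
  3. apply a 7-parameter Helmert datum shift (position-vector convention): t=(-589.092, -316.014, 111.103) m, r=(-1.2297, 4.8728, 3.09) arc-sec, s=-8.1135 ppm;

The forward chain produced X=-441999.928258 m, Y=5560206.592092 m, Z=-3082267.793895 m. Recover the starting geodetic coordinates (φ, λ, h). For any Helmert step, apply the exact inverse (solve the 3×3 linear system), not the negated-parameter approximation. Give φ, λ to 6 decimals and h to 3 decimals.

φ=-29.086001°, λ=94.532743°, h=107.583 m

start: X=-441999.9283, Y=5560206.5921, Z=-3082267.7939 m
→ Helmert⁻¹: X=-441258.2977, Y=5560592.7085, Z=-3082381.1794
→ Helmert⁻¹: X=-440855.3698, Y=5560967.0463, Z=-3082117.0869
→ geod (Bowring, a=6378206.400): φ=-29.08600100°, λ=94.53274300°, h=107.5830 m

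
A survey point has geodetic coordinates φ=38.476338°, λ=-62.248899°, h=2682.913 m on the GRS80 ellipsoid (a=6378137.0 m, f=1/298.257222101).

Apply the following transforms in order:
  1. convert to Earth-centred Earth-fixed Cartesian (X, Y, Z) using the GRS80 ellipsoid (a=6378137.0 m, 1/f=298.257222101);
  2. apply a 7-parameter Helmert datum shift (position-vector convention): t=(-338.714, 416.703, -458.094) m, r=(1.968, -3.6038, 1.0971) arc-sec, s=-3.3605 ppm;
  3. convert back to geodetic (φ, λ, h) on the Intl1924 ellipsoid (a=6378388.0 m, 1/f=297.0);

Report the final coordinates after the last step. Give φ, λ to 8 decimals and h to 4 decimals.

φ=38.47684229°, λ=-62.25070585°, h=1748.5996 m

start: φ=38.476338°, λ=-62.248899°, h=2682.913 m
→ ECEF (a=6378137.000, f=1/298.257222101): X=2328997.8075, Y=-4426490.2883, Z=3948642.7297
→ Helmert 7p (PV): X=2328605.8215, Y=-4426083.9968, Z=3948169.8242
→ geod (Bowring, a=6378388.000): φ=38.47684229°, λ=-62.25070585°, h=1748.5996 m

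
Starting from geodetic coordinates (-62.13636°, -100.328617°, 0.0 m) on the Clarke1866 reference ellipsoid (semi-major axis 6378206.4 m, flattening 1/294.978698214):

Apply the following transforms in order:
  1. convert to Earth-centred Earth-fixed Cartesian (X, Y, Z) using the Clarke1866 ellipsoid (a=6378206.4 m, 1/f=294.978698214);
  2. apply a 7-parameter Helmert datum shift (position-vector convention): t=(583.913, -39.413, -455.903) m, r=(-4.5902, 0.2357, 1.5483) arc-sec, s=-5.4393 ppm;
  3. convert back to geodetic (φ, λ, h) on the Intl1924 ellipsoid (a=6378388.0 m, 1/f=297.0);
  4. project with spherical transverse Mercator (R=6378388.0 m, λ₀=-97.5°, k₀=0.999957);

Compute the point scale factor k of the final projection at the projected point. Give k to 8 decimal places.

start: φ=-62.136360°, λ=-100.328617°, h=0.000 m
→ ECEF (a=6378206.400, f=1/294.978698214): X=-535889.1353, Y=-2940458.3584, Z=-5615438.7810
→ Helmert 7p (PV): X=-535286.6522, Y=-2940610.7648, Z=-5615798.0913
→ geod (Bowring, a=6378388.000): φ=-62.13644511°, λ=-100.31673115°, h=41.2222 m
→ into tm (λ₀=-97.5°): φ=-62.13644511°, λ−λ₀=-2.81673115°
scale k = 1.00022084

1.00022084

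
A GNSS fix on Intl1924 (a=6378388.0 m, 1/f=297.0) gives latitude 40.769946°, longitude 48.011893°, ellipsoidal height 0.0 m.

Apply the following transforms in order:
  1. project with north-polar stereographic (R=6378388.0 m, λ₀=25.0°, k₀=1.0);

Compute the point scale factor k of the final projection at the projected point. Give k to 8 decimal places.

1.20990420

start: φ=40.769946°, λ=48.011893°, h=0.000 m
→ into stereo (λ₀=25.0°): φ=40.76994600°, λ−λ₀=23.01189300°
scale k = 1.20990420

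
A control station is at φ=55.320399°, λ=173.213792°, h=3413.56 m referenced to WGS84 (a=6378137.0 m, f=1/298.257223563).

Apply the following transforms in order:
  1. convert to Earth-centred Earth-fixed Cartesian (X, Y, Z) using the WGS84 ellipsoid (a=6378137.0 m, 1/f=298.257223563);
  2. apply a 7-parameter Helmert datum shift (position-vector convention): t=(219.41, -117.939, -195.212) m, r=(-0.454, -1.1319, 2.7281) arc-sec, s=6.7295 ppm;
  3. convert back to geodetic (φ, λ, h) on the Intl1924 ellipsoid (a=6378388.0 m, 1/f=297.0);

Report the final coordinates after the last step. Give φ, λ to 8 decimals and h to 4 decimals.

φ=55.32155417°, λ=173.21585909°, h=2974.5884 m

start: φ=55.320399°, λ=173.213792°, h=3413.560 m
→ ECEF (a=6378137.000, f=1/298.257223563): X=-3613763.7681, Y=430033.0068, Z=5224567.6871
→ Helmert 7p (PV): X=-3613603.0352, Y=429881.6647, Z=5224386.8563
→ geod (Bowring, a=6378388.000): φ=55.32155417°, λ=173.21585909°, h=2974.5884 m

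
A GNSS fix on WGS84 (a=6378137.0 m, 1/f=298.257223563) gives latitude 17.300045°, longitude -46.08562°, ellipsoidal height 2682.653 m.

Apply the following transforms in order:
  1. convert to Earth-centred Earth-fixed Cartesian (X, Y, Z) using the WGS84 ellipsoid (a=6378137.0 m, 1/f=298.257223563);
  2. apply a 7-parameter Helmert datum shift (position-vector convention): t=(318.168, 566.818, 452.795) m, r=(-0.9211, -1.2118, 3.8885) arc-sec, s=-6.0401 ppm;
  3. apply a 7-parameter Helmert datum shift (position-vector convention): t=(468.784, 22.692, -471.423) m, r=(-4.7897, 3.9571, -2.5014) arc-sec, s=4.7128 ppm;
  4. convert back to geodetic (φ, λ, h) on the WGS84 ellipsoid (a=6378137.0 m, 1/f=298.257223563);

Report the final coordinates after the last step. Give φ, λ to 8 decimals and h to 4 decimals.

φ=17.30017593°, λ=-46.07554999°, h=2784.5324 m

start: φ=17.300045°, λ=-46.085620°, h=2682.653 m
→ ECEF (a=6378137.000, f=1/298.257223563): X=4226663.7423, Y=-4389947.7655, Z=1885360.8910
→ Helmert 7p (PV): X=4227028.0631, Y=-4389266.3320, Z=1885846.7333
→ Helmert 7p (PV): X=4227499.7181, Y=-4389271.7960, Z=1885405.0281
→ geod (Bowring, a=6378137.000): φ=17.30017593°, λ=-46.07554999°, h=2784.5324 m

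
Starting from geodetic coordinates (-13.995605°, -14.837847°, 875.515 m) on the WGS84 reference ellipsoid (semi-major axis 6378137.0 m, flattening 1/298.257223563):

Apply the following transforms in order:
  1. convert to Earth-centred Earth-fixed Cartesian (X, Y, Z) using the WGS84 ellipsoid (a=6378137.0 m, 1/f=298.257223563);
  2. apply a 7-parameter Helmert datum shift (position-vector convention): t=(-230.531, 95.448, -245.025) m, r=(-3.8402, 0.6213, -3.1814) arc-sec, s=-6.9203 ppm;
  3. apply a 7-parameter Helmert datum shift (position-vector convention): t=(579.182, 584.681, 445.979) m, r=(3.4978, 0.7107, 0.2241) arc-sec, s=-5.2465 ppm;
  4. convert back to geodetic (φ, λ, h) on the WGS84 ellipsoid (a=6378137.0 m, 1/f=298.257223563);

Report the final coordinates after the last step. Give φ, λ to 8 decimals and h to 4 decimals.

start: φ=-13.995605°, λ=-14.837847°, h=875.515 m
→ ECEF (a=6378137.000, f=1/298.257223563): X=5984421.2777, Y=-1585382.0338, Z=-1532721.7505
→ Helmert 7p (PV): X=5984120.2634, Y=-1585396.4524, Z=-1532944.6783
→ Helmert 7p (PV): X=5984664.4903, Y=-1584770.9569, Z=-1532538.1600
→ geod (Bowring, a=6378137.000): φ=-13.99382323°, λ=-14.83180378°, h=907.4322 m

φ=-13.99382323°, λ=-14.83180378°, h=907.4322 m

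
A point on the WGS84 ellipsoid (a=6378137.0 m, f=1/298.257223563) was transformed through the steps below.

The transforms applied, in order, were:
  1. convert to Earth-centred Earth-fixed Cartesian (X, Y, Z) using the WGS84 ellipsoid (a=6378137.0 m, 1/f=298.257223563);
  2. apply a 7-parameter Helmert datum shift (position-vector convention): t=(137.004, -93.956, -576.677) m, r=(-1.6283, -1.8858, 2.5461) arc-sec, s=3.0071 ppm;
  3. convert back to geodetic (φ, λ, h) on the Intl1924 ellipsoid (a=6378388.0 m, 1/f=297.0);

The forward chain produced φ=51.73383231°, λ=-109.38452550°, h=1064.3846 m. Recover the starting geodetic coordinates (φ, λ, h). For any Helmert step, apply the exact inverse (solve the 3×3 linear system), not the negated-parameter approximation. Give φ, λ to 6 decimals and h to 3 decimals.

φ=51.736295°, λ=-109.386743°, h=1665.951 m

start: φ=51.733832°, λ=-109.384525°, h=1064.385 m
→ ECEF (a=6378388.000, f=1/297.0): X=-1314052.0721, Y=-3734672.2664, Z=4985449.8553
→ Helmert⁻¹: X=-1314185.6384, Y=-3734590.2187, Z=4985994.0723
→ geod (Bowring, a=6378137.000): φ=51.73629500°, λ=-109.38674300°, h=1665.9510 m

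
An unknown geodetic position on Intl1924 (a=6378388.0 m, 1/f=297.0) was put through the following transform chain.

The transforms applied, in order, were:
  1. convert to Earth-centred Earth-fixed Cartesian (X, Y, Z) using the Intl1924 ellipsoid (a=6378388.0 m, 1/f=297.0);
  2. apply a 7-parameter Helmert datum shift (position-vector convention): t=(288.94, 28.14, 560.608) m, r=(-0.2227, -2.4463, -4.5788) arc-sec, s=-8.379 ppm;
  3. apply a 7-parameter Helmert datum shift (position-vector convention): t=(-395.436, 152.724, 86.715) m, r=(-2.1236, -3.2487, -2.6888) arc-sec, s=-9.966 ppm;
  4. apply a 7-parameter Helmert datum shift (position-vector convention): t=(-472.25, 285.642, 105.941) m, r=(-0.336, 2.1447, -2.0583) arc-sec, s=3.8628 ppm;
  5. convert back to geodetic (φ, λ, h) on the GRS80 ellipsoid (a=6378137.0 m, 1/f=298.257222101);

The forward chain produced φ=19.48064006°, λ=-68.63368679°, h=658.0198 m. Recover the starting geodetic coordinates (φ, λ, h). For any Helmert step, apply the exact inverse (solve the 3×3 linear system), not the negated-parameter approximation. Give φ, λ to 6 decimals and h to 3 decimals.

φ=19.471739°, λ=-68.627355°, h=866.477 m

start: φ=19.480640°, λ=-68.633687°, h=658.020 m
→ ECEF (a=6378137.000, f=1/298.257222101): X=2191759.8185, Y=-5602405.5785, Z=2113801.4420
→ Helmert⁻¹: X=2192257.5309, Y=-5602651.1453, Z=2113701.0043
→ Helmert⁻¹: X=2192781.1447, Y=-5602852.8831, Z=2113543.1330
→ Helmert⁻¹: X=2192660.0119, Y=-5602881.5772, Z=2112968.1756
→ geod (Bowring, a=6378388.000): φ=19.47173900°, λ=-68.62735500°, h=866.4770 m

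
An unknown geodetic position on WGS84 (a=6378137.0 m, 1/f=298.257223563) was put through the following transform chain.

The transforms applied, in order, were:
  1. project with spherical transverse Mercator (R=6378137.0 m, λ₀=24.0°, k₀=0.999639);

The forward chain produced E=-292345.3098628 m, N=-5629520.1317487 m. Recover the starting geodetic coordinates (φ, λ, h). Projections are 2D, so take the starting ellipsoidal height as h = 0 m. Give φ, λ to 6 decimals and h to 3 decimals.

start: E=-292345.3099, N=-5629520.1317 m
→ tm⁻¹: φ=-50.51592700°, λ=19.86771700°

φ=-50.515927°, λ=19.867717°, h=0.000 m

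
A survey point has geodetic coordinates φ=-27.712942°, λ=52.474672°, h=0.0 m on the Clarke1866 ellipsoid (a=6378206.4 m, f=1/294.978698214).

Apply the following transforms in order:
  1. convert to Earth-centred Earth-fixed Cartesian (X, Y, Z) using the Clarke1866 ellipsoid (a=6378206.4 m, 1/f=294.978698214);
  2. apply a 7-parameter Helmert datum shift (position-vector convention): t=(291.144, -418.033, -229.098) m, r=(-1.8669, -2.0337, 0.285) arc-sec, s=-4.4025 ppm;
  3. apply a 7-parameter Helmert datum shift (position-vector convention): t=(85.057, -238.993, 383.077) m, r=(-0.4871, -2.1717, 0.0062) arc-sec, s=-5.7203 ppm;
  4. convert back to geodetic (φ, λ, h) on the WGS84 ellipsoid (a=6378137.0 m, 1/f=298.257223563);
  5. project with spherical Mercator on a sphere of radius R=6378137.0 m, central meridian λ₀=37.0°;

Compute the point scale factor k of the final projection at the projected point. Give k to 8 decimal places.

start: φ=-27.712942°, λ=52.474672°, h=0.000 m
→ ECEF (a=6378206.400, f=1/294.978698214): X=3441903.9772, Y=4481473.2997, Z=-2948215.9017
→ Helmert 7p (PV): X=3442202.8444, Y=4481013.6086, Z=-2948438.6459
→ Helmert 7p (PV): X=3442299.1193, Y=4480742.1235, Z=-2948013.0432
→ geod (Bowring, a=6378137.000): φ=-27.71098013°, λ=52.46697812°, h=-376.4936 m
→ into merc (λ₀=37.0°): φ=-27.71098013°, λ−λ₀=15.46697812°
scale k = 1.12955482

1.12955482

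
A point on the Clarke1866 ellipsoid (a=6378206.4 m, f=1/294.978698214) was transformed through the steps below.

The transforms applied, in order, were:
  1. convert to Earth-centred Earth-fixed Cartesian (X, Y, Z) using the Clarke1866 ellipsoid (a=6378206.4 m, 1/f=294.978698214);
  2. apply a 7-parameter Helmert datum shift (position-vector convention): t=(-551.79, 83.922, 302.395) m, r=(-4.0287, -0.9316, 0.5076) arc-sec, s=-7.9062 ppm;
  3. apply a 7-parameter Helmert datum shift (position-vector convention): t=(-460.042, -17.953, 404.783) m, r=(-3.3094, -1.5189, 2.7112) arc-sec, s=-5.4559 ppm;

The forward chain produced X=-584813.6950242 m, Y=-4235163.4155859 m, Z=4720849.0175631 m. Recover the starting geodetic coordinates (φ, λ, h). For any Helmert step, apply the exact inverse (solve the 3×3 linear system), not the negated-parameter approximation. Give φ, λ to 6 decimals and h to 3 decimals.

φ=48.022791°, λ=-97.848274°, h=2278.484 m

start: X=-584813.6950, Y=-4235163.4156, Z=4720849.0176 m
→ Helmert⁻¹: X=-584377.7500, Y=-4235236.6242, Z=4720406.3403
→ Helmert⁻¹: X=-583819.6807, Y=-4235444.7858, Z=4720061.1751
→ geod (Bowring, a=6378206.400): φ=48.02279100°, λ=-97.84827400°, h=2278.4840 m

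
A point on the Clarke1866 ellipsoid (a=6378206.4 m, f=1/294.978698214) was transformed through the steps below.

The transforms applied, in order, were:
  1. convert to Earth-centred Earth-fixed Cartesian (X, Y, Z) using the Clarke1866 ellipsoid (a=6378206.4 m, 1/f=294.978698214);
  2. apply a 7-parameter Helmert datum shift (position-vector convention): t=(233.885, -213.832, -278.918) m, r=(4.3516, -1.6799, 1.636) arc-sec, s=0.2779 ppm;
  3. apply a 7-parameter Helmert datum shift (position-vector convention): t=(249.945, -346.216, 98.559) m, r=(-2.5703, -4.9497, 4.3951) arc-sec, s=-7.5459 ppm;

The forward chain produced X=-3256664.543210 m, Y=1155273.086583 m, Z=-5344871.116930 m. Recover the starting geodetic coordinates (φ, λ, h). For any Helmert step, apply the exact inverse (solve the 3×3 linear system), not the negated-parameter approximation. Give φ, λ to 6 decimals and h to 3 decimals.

φ=-57.286806°, λ=160.462237°, h=1909.635 m

start: X=-3256664.5432, Y=1155273.0866, Z=-5344871.1169 m
→ Helmert⁻¹: X=-3257042.6987, Y=1155764.0280, Z=-5344917.4480
→ Helmert⁻¹: X=-3257310.0393, Y=1155890.6177, Z=-5344634.9019
→ geod (Bowring, a=6378206.400): φ=-57.28680600°, λ=160.46223700°, h=1909.6350 m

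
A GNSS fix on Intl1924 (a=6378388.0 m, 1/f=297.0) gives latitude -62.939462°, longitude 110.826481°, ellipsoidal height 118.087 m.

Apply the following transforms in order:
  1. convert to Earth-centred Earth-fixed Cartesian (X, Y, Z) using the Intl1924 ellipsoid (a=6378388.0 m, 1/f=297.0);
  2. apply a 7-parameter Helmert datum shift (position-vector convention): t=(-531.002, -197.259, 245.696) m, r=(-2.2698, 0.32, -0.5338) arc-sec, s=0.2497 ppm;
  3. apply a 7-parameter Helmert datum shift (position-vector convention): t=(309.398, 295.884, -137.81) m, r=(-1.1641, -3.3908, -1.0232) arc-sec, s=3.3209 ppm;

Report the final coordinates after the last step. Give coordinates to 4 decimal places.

start: φ=-62.939462°, λ=110.826481°, h=118.087 m
→ ECEF (a=6378388.000, f=1/297.0): X=-1034458.6417, Y=2719444.7413, Z=-5657142.0406
→ Helmert 7p (PV): X=-1034991.6407, Y=2719188.5855, Z=-5656926.0779
→ Helmert 7p (PV): X=-1034579.1961, Y=2719466.7077, Z=-5657115.0348

X=-1034579.1961 m, Y=2719466.7077 m, Z=-5657115.0348 m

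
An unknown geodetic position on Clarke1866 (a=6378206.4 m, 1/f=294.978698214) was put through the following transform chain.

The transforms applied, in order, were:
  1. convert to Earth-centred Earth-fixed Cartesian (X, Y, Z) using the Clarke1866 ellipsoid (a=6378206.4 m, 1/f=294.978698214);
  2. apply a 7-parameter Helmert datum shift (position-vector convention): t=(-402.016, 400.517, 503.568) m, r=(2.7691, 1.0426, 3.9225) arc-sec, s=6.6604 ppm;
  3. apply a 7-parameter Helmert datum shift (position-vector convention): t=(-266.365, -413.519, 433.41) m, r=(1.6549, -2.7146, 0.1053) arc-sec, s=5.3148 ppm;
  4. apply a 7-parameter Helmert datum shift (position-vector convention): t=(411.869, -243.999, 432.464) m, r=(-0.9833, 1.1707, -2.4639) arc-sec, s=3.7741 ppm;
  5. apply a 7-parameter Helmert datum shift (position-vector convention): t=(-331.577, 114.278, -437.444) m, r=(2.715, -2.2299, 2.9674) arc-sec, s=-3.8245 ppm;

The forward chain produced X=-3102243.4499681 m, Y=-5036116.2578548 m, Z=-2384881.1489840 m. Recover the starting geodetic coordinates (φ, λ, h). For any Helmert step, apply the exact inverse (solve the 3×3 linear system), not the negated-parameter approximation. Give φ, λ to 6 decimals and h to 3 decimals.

φ=-22.101772°, λ=-121.630067°, h=2326.382 m

start: X=-3102243.4500, Y=-5036116.2579, Z=-2384881.1490 m
→ Helmert⁻¹: X=-3102021.9663, Y=-5036236.5547, Z=-2384352.9984
→ Helmert⁻¹: X=-3102348.4343, Y=-5035999.2391, Z=-2384818.0775
→ Helmert⁻¹: X=-3102099.5436, Y=-5035576.5101, Z=-2385157.5831
→ Helmert⁻¹: X=-3101760.5779, Y=-5035916.5266, Z=-2385593.3331
→ geod (Bowring, a=6378206.400): φ=-22.10177200°, λ=-121.63006700°, h=2326.3820 m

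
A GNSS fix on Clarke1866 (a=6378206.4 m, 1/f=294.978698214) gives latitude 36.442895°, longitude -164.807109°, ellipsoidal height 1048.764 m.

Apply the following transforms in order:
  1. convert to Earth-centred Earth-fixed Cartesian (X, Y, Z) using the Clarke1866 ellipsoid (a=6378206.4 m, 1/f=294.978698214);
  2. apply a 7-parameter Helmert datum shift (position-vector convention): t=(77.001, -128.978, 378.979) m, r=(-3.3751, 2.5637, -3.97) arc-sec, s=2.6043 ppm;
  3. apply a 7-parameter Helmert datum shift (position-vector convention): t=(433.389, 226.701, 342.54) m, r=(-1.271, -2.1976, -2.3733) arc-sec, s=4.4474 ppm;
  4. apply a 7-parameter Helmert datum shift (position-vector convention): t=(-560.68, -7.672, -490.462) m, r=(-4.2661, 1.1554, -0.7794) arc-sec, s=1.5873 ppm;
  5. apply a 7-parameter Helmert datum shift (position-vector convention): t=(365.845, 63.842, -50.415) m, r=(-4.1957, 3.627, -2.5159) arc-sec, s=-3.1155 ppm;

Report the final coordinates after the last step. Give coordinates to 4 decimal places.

X=-4958030.8706 m, Y=-1345875.6798 m, Z=3768681.2745 m

start: φ=36.442895°, λ=-164.807109°, h=1048.764 m
→ ECEF (a=6378206.400, f=1/294.978698214): X=-4958350.1893, Y=-1346493.3299, Z=3768270.4996
→ Helmert 7p (PV): X=-4958265.1809, Y=-1346468.7203, Z=3768742.9533
→ Helmert 7p (PV): X=-4957909.4893, Y=-1346167.7341, Z=3769057.7245
→ Helmert 7p (PV): X=-4958462.0131, Y=-1346080.8545, Z=3768628.8594
→ Helmert 7p (PV): X=-4958030.8706, Y=-1345875.6798, Z=3768681.2745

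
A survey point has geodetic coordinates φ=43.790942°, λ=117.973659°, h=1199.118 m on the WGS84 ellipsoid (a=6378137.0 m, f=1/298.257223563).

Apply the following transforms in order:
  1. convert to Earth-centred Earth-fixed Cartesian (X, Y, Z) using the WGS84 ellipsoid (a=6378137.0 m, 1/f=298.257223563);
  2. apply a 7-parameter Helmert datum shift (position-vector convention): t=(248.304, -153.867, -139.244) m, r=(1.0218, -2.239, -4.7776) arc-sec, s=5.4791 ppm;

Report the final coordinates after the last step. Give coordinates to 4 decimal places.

X=-2163257.1843 m, Y=4073441.1373 m, Z=4392064.3844 m

start: φ=43.790942°, λ=117.973659°, h=1199.118 m
→ ECEF (a=6378137.000, f=1/298.257223563): X=-2163540.3105, Y=4073544.3300, Z=4392182.8687
→ Helmert 7p (PV): X=-2163257.1843, Y=4073441.1373, Z=4392064.3844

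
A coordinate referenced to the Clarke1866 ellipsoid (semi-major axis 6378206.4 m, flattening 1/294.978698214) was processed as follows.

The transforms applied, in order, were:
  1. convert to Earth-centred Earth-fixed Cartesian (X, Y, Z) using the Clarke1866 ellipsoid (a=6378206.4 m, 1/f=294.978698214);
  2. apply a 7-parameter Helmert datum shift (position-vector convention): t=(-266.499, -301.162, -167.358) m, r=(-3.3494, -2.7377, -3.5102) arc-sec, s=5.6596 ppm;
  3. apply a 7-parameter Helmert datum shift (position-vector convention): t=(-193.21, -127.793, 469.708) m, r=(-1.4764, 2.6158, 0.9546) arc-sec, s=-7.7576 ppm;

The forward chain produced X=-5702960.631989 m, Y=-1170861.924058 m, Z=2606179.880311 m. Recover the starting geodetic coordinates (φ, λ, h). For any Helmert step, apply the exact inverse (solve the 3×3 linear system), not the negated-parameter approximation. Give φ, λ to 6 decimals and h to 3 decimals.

start: X=-5702960.6320, Y=-1170861.9241, Z=2606179.8803 m
→ Helmert⁻¹: X=-5702850.1245, Y=-1170735.4709, Z=2605649.6845
→ Helmert⁻¹: X=-5702496.8438, Y=-1170567.0443, Z=2605858.9744
→ geod (Bowring, a=6378206.400): φ=24.26029400°, λ=-168.39987900°, h=3443.0050 m

φ=24.260294°, λ=-168.399879°, h=3443.005 m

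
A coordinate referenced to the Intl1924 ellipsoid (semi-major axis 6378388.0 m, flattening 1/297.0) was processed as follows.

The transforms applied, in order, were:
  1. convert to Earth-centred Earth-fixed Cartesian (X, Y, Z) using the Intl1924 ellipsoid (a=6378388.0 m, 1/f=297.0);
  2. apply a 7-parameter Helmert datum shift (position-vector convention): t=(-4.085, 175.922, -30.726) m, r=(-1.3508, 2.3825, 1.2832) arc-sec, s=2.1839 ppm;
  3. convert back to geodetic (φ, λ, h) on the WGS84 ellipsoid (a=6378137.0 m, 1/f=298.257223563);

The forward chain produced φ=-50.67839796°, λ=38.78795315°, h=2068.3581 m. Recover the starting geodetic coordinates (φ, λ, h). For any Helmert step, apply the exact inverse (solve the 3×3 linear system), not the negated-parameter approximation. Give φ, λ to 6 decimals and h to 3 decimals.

start: φ=-50.678398°, λ=38.787953°, h=2068.358 m
→ ECEF (a=6378137.000, f=1/298.257223563): X=3157695.4155, Y=2537759.3575, Z=-4912551.7970
→ Helmert⁻¹: X=3157765.1333, Y=2537590.4198, Z=-4912457.2499
→ geod (Bowring, a=6378388.000): φ=-50.67902300°, λ=38.78547300°, h=1766.2000 m

φ=-50.679023°, λ=38.785473°, h=1766.200 m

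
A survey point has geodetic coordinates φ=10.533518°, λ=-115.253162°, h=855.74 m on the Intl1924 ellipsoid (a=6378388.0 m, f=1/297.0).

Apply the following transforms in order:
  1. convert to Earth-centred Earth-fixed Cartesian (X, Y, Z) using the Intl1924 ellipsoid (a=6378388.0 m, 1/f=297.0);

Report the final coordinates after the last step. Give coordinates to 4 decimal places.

start: φ=10.533518°, λ=-115.253162°, h=855.740 m
→ ECEF (a=6378388.000, f=1/297.0): X=-2675942.5210, Y=-5672998.5024, Z=1158485.2424

X=-2675942.5210 m, Y=-5672998.5024 m, Z=1158485.2424 m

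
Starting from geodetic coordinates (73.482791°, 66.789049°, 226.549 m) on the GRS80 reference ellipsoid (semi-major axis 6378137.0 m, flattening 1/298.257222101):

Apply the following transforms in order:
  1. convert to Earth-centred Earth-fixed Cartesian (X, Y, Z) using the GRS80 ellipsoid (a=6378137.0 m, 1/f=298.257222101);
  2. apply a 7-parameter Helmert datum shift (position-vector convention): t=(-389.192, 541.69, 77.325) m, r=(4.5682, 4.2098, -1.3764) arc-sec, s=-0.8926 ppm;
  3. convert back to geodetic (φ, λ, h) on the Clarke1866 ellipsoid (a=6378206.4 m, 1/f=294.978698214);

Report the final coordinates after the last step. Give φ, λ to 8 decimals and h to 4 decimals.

start: φ=73.482791°, λ=66.789049°, h=226.549 m
→ ECEF (a=6378137.000, f=1/298.257222101): X=716897.8033, Y=1671765.3627, Z=6092994.9589
→ Helmert 7p (PV): X=716643.4831, Y=1672165.8337, Z=6093089.2386
→ geod (Bowring, a=6378206.400): φ=73.48189558°, λ=66.80138103°, h=542.3185 m

φ=73.48189558°, λ=66.80138103°, h=542.3185 m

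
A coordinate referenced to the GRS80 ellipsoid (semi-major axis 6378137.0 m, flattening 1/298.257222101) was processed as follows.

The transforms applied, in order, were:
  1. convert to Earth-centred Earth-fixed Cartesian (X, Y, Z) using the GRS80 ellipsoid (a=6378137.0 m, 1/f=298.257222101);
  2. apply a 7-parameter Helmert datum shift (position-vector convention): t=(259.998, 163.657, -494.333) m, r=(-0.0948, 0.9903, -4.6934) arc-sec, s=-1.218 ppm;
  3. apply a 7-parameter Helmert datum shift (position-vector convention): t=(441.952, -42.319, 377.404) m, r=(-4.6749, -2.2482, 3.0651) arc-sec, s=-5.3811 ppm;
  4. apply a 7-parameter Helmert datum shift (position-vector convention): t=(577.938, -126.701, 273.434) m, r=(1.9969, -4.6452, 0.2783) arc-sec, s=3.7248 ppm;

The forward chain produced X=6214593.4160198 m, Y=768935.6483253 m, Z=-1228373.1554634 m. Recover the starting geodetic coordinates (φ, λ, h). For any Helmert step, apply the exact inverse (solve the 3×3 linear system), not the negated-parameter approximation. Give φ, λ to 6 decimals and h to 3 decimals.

φ=-11.176451°, λ=7.055447°, h=2789.618 m

start: X=6214593.4160, Y=768935.6483, Z=-1228373.1555 m
→ Helmert⁻¹: X=6213965.6967, Y=769039.2044, Z=-1228789.4003
→ Helmert⁻¹: X=6213555.2101, Y=769021.1882, Z=-1229223.7142
→ Helmert⁻¹: X=6213291.1811, Y=769000.4111, Z=-1228700.6937
→ geod (Bowring, a=6378137.000): φ=-11.17645100°, λ=7.05544700°, h=2789.6180 m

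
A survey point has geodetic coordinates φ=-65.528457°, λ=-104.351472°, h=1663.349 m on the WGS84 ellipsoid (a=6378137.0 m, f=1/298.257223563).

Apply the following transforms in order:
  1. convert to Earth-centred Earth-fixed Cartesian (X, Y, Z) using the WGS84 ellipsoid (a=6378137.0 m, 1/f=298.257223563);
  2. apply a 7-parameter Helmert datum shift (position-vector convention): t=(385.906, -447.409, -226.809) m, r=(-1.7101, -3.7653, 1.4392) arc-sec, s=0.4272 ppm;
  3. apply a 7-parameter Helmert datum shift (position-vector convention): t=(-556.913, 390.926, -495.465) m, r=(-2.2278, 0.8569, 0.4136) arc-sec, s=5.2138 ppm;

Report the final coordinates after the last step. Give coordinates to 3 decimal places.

X=-656957.081 m, Y=-2567618.861 m, Z=-5784593.442 m

start: φ=-65.528457°, λ=-104.351472°, h=1663.349 m
→ ECEF (a=6378137.000, f=1/298.257223563): X=-656886.9877, Y=-2567431.5679, Z=-5783878.2976
→ Helmert 7p (PV): X=-656377.8652, Y=-2567932.6101, Z=-5784098.2826
→ Helmert 7p (PV): X=-656957.0806, Y=-2567618.8615, Z=-5784593.4424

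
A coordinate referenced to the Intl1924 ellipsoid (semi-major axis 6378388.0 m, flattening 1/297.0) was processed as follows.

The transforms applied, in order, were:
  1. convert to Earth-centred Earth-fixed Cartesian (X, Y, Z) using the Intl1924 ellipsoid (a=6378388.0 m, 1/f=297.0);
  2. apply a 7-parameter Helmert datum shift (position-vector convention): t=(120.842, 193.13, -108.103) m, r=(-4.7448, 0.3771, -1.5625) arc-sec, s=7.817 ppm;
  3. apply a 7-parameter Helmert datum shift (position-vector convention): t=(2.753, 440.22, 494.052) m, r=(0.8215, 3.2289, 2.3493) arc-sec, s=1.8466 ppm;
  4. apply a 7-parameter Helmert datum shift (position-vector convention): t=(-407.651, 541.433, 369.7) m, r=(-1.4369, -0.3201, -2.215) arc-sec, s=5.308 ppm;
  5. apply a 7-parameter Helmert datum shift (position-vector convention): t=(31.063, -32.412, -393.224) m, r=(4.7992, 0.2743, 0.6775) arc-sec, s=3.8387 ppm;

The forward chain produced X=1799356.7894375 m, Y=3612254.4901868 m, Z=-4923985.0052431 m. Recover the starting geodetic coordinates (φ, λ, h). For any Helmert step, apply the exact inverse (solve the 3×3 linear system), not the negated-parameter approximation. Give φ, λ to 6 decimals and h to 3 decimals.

φ=-50.859781°, λ=63.509689°, h=522.534 m

start: X=1799356.7894, Y=3612254.4902, Z=-4923985.0052 m
→ Helmert⁻¹: X=1799337.2316, Y=3612152.5661, Z=-4923654.5329
→ Helmert⁻¹: X=1799688.9040, Y=3611645.5908, Z=-4923975.7295
→ Helmert⁻¹: X=1799801.0459, Y=3611158.5903, Z=-4924446.8959
→ Helmert⁻¹: X=1799647.7839, Y=3611064.1401, Z=-4924213.9426
→ geod (Bowring, a=6378388.000): φ=-50.85978100°, λ=63.50968900°, h=522.5340 m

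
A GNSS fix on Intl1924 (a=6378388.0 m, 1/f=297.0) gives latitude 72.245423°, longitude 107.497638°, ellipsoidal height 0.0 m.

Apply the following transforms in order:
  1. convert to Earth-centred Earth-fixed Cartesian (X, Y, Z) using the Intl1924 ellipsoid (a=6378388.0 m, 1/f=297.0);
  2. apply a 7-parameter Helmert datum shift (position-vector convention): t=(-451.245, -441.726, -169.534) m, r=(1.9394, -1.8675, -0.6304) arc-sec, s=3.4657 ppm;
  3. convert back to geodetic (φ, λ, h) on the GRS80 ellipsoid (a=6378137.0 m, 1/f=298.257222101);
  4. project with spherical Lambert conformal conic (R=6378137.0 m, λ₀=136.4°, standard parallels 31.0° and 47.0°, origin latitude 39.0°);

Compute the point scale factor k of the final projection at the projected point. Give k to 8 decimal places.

start: φ=72.245423°, λ=107.497638°, h=0.000 m
→ ECEF (a=6378388.000, f=1/297.0): X=-586595.8734, Y=1860711.8897, Z=6052237.1754
→ Helmert 7p (PV): X=-587098.2610, Y=1860221.4989, Z=6052100.8010
→ geod (Bowring, a=6378137.000): φ=72.24727509°, λ=107.51604232°, h=-58.2500 m
→ into lcc (λ₀=136.4°): φ=72.24727509°, λ−λ₀=-28.88395768°
scale k = 1.24717176

1.24717176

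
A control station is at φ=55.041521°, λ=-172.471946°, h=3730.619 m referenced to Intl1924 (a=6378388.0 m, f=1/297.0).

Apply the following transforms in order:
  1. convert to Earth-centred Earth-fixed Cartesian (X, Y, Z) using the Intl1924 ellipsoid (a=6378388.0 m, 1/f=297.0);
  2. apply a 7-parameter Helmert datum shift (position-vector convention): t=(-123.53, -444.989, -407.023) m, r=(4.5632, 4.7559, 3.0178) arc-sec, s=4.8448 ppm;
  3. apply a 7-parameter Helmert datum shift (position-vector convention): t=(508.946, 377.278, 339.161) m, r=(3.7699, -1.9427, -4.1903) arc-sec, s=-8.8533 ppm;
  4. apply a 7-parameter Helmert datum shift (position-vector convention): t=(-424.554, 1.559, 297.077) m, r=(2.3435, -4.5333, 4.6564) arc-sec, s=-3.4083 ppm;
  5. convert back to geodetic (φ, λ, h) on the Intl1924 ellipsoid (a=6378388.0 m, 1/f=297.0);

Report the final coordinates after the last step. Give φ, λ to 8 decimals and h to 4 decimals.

start: φ=55.041521°, λ=-172.471946°, h=3730.619 m
→ ECEF (a=6378388.000, f=1/297.0): X=-3633532.5860, Y=-480173.6965, Z=5207197.1195
→ Helmert 7p (PV): X=-3633546.6302, Y=-480789.3727, Z=5206888.4811
→ Helmert 7p (PV): X=-3633064.3231, Y=-480429.1881, Z=5207138.5345
→ Helmert 7p (PV): X=-3633580.0913, Y=-480567.1686, Z=5207332.5581
→ geod (Bowring, a=6378388.000): φ=55.04149174°, λ=-172.46594544°, h=3898.1536 m

φ=55.04149174°, λ=-172.46594544°, h=3898.1536 m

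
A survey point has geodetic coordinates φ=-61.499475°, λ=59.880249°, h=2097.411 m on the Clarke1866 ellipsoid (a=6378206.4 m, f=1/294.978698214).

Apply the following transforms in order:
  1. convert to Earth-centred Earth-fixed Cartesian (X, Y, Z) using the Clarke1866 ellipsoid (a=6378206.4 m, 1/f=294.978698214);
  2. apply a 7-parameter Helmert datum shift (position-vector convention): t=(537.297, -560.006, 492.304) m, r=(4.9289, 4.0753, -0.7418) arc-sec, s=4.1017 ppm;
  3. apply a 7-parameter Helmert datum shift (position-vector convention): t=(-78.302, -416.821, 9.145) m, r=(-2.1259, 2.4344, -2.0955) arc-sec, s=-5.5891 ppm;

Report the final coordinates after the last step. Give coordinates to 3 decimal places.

start: φ=-61.499475°, λ=59.880249°, h=2097.411 m
→ ECEF (a=6378206.400, f=1/294.978698214): X=1531749.4394, Y=2640308.2984, Z=-5583761.1591
→ Helmert 7p (PV): X=1532192.1924, Y=2639887.0434, Z=-5583258.9288
→ Helmert 7p (PV): X=1532066.2510, Y=2639382.3576, Z=-5583263.8700

X=1532066.251 m, Y=2639382.358 m, Z=-5583263.870 m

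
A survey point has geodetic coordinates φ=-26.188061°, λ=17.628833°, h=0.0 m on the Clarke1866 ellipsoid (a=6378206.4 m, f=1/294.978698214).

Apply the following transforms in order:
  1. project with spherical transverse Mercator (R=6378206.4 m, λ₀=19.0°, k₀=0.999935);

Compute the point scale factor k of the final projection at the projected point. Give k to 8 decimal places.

start: φ=-26.188061°, λ=17.628833°, h=0.000 m
→ into tm (λ₀=19.0°): φ=-26.18806100°, λ−λ₀=-1.37116700°
scale k = 1.00016560

1.00016560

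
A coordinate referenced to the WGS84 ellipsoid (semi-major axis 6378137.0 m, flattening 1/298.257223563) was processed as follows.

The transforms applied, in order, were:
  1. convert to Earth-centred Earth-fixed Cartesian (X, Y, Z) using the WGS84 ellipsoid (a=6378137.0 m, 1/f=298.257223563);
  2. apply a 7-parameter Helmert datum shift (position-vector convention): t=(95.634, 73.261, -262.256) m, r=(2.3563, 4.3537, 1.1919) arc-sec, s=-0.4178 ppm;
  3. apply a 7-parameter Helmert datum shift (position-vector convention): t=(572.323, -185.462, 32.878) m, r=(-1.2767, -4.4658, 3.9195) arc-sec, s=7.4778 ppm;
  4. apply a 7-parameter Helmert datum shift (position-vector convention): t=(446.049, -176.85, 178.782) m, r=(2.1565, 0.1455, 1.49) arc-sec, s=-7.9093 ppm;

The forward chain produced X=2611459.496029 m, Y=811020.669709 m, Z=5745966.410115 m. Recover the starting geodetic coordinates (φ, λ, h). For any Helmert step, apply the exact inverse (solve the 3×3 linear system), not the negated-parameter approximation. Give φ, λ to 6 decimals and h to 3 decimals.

φ=64.707103°, λ=17.265508°, h=2406.727 m

start: X=2611459.4960, Y=811020.6697, Z=5745966.4101 m
→ Helmert⁻¹: X=2611035.9056, Y=811245.1470, Z=5745826.4339
→ Helmert⁻¹: X=2610583.8785, Y=811339.3706, Z=5745699.0909
→ Helmert⁻¹: X=2610372.7404, Y=811317.0051, Z=5746009.5774
→ geod (Bowring, a=6378137.000): φ=64.70710300°, λ=17.26550800°, h=2406.7270 m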